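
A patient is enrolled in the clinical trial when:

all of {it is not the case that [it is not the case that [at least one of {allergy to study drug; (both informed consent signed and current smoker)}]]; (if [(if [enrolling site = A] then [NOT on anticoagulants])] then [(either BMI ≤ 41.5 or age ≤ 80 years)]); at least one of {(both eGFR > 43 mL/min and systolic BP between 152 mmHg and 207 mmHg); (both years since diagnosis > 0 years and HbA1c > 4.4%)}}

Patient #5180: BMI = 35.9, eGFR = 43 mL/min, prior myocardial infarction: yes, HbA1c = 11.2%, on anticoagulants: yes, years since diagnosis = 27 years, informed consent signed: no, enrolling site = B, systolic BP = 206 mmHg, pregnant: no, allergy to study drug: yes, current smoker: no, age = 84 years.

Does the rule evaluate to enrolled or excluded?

Enrolled

Atomic conditions:
  allergy to study drug: yes → true
  informed consent signed: no → false
  current smoker: no → false
  enrolling site = A: B == A is false
  NOT on anticoagulants: yes → false
  BMI ≤ 41.5: 35.9 ≤ 41.5 is true
  age ≤ 80 years: 84 ≤ 80 is false
  eGFR > 43 mL/min: 43 > 43 is false
  systolic BP between 152 mmHg and 207 mmHg: 206 in [152, 207] is true
  years since diagnosis > 0 years: 27 > 0 is true
  HbA1c > 4.4%: 11.2 > 4.4 is true
Combine:
[1.1.1.2] false AND false = false
[1.1.1] true OR false = true
[1.1] NOT true = false
[1] NOT false = true
[2.1] false → false (antecedent false ⇒ implication holds) = true
[2.2] true OR false = true
[2] true → true = true
[3.1] false AND true = false
[3.2] true AND true = true
[3] false OR true = true
[root] true AND true AND true = true
Overall: true → enrolled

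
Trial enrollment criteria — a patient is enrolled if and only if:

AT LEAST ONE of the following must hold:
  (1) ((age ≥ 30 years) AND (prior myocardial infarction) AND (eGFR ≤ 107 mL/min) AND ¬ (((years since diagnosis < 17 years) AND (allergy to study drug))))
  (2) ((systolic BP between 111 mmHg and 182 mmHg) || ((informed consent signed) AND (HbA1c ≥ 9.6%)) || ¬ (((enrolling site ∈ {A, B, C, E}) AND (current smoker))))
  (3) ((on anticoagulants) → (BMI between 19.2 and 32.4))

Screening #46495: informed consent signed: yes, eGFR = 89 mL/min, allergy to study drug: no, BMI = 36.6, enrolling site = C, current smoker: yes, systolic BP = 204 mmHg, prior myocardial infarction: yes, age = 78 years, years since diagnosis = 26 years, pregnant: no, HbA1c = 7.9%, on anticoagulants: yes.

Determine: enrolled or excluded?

Atomic conditions:
  age ≥ 30 years: 78 ≥ 30 is true
  prior myocardial infarction: yes → true
  eGFR ≤ 107 mL/min: 89 ≤ 107 is true
  years since diagnosis < 17 years: 26 < 17 is false
  allergy to study drug: no → false
  systolic BP between 111 mmHg and 182 mmHg: 204 in [111, 182] is false
  informed consent signed: yes → true
  HbA1c ≥ 9.6%: 7.9 ≥ 9.6 is false
  enrolling site ∈ {A, B, C, E}: C is in the set → true
  current smoker: yes → true
  on anticoagulants: yes → true
  BMI between 19.2 and 32.4: 36.6 in [19.2, 32.4] is false
Combine:
[1.4.1] false AND false = false
[1.4] NOT false = true
[1] true AND true AND true AND true = true
[2.2] true AND false = false
[2.3.1] true AND true = true
[2.3] NOT true = false
[2] false OR false OR false = false
[3] true → false = false
[root] true OR false OR false = true
Overall: true → enrolled

Enrolled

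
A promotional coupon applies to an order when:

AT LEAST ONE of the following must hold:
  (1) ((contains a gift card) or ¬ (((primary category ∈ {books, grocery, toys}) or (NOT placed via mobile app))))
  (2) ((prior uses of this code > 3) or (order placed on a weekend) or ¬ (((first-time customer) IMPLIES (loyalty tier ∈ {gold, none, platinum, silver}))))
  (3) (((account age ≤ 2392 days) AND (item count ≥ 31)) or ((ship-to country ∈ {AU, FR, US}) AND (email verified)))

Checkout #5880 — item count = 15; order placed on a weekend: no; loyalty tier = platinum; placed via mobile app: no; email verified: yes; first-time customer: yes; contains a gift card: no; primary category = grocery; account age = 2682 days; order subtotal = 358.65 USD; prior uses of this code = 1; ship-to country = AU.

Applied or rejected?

Applied

Atomic conditions:
  contains a gift card: no → false
  primary category ∈ {books, grocery, toys}: grocery is in the set → true
  NOT placed via mobile app: no → true
  prior uses of this code > 3: 1 > 3 is false
  order placed on a weekend: no → false
  first-time customer: yes → true
  loyalty tier ∈ {gold, none, platinum, silver}: platinum is in the set → true
  account age ≤ 2392 days: 2682 ≤ 2392 is false
  item count ≥ 31: 15 ≥ 31 is false
  ship-to country ∈ {AU, FR, US}: AU is in the set → true
  email verified: yes → true
Combine:
[1.2.1] true OR true = true
[1.2] NOT true = false
[1] false OR false = false
[2.3.1] true → true = true
[2.3] NOT true = false
[2] false OR false OR false = false
[3.1] false AND false = false
[3.2] true AND true = true
[3] false OR true = true
[root] false OR false OR true = true
Overall: true → applied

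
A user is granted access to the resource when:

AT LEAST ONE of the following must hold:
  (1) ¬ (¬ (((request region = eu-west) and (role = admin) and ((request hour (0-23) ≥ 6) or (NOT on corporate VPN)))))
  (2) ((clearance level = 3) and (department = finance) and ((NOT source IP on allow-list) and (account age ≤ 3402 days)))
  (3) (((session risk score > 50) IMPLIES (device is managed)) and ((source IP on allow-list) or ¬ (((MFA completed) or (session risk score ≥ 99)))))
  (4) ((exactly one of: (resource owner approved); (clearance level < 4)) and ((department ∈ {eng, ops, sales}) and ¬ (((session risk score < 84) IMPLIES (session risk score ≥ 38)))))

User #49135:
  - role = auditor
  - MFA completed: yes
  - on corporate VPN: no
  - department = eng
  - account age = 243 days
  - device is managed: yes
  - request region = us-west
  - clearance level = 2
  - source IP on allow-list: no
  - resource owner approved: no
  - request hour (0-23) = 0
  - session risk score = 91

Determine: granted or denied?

Atomic conditions:
  request region = eu-west: us-west == eu-west is false
  role = admin: auditor == admin is false
  request hour (0-23) ≥ 6: 0 ≥ 6 is false
  NOT on corporate VPN: no → true
  clearance level = 3: 2 == 3 is false
  department = finance: eng == finance is false
  NOT source IP on allow-list: no → true
  account age ≤ 3402 days: 243 ≤ 3402 is true
  session risk score > 50: 91 > 50 is true
  device is managed: yes → true
  source IP on allow-list: no → false
  MFA completed: yes → true
  session risk score ≥ 99: 91 ≥ 99 is false
  resource owner approved: no → false
  clearance level < 4: 2 < 4 is true
  department ∈ {eng, ops, sales}: eng is in the set → true
  session risk score < 84: 91 < 84 is false
  session risk score ≥ 38: 91 ≥ 38 is true
Combine:
[1.1.1.3] false OR true = true
[1.1.1] false AND false AND true = false
[1.1] NOT false = true
[1] NOT true = false
[2.3] true AND true = true
[2] false AND false AND true = false
[3.1] true → true = true
[3.2.2.1] true OR false = true
[3.2.2] NOT true = false
[3.2] false OR false = false
[3] true AND false = false
[4.1] exactly-one(false, true) = true
[4.2.2.1] false → true (antecedent false ⇒ implication holds) = true
[4.2.2] NOT true = false
[4.2] true AND false = false
[4] true AND false = false
[root] false OR false OR false OR false = false
Overall: false → denied

Denied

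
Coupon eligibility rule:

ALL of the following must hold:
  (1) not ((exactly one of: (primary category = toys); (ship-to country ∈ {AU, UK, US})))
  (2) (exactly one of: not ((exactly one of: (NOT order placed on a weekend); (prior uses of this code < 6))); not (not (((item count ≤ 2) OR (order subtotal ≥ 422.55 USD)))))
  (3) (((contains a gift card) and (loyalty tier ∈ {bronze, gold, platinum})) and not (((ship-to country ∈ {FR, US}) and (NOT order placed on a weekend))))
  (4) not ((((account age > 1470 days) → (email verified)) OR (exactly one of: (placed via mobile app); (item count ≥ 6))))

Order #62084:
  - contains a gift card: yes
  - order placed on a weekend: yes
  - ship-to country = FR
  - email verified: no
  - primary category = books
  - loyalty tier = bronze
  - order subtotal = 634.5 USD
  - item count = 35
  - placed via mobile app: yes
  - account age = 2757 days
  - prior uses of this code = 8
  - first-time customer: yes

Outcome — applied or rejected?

Atomic conditions:
  primary category = toys: books == toys is false
  ship-to country ∈ {AU, UK, US}: FR is not in the set → false
  NOT order placed on a weekend: yes → false
  prior uses of this code < 6: 8 < 6 is false
  item count ≤ 2: 35 ≤ 2 is false
  order subtotal ≥ 422.55 USD: 634.5 ≥ 422.55 is true
  contains a gift card: yes → true
  loyalty tier ∈ {bronze, gold, platinum}: bronze is in the set → true
  ship-to country ∈ {FR, US}: FR is in the set → true
  account age > 1470 days: 2757 > 1470 is true
  email verified: no → false
  placed via mobile app: yes → true
  item count ≥ 6: 35 ≥ 6 is true
Combine:
[1.1] exactly-one(false, false) = false
[1] NOT false = true
[2.1.1] exactly-one(false, false) = false
[2.1] NOT false = true
[2.2.1.1] false OR true = true
[2.2.1] NOT true = false
[2.2] NOT false = true
[2] exactly-one(true, true) = false
[3.1] true AND true = true
[3.2.1] true AND false = false
[3.2] NOT false = true
[3] true AND true = true
[4.1.1] true → false = false
[4.1.2] exactly-one(true, true) = false
[4.1] false OR false = false
[4] NOT false = true
[root] true AND false AND true AND true = false
Overall: false → rejected

Rejected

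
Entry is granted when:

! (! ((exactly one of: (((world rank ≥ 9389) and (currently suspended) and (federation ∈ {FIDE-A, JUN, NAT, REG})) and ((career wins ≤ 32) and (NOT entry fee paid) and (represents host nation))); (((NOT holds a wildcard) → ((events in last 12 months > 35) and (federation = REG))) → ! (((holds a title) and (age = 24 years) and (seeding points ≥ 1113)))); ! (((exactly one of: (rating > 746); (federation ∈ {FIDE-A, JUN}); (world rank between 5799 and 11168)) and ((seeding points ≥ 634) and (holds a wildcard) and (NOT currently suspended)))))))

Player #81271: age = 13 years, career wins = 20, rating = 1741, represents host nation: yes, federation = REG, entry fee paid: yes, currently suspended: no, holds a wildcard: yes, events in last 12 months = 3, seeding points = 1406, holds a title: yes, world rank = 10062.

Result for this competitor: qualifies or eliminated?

Atomic conditions:
  world rank ≥ 9389: 10062 ≥ 9389 is true
  currently suspended: no → false
  federation ∈ {FIDE-A, JUN, NAT, REG}: REG is in the set → true
  career wins ≤ 32: 20 ≤ 32 is true
  NOT entry fee paid: yes → false
  represents host nation: yes → true
  NOT holds a wildcard: yes → false
  events in last 12 months > 35: 3 > 35 is false
  federation = REG: REG == REG is true
  holds a title: yes → true
  age = 24 years: 13 == 24 is false
  seeding points ≥ 1113: 1406 ≥ 1113 is true
  rating > 746: 1741 > 746 is true
  federation ∈ {FIDE-A, JUN}: REG is not in the set → false
  world rank between 5799 and 11168: 10062 in [5799, 11168] is true
  seeding points ≥ 634: 1406 ≥ 634 is true
  holds a wildcard: yes → true
  NOT currently suspended: no → true
Combine:
[1.1.1.1] true AND false AND true = false
[1.1.1.2] true AND false AND true = false
[1.1.1] false AND false = false
[1.1.2.1.2] false AND true = false
[1.1.2.1] false → false (antecedent false ⇒ implication holds) = true
[1.1.2.2.1] true AND false AND true = false
[1.1.2.2] NOT false = true
[1.1.2] true → true = true
[1.1.3.1.1] exactly-one(true, false, true) = false
[1.1.3.1.2] true AND true AND true = true
[1.1.3.1] false AND true = false
[1.1.3] NOT false = true
[1.1] exactly-one(false, true, true) = false
[1] NOT false = true
[root] NOT true = false
Overall: false → eliminated

Eliminated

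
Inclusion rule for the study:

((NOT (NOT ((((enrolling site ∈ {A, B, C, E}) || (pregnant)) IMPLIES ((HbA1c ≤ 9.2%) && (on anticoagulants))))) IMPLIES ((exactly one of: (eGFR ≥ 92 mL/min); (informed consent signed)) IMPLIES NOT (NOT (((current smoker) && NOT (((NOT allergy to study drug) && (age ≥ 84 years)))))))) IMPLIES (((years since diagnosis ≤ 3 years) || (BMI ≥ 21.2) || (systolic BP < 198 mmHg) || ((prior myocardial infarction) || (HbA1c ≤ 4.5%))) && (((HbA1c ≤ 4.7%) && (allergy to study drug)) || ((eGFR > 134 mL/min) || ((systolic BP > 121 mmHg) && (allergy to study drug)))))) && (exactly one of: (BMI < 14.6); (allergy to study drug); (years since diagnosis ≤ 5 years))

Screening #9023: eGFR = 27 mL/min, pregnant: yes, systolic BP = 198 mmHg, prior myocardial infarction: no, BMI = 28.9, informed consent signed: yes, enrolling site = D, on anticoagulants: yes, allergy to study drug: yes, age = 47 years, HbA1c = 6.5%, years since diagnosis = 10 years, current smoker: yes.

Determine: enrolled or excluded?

Enrolled

Atomic conditions:
  enrolling site ∈ {A, B, C, E}: D is not in the set → false
  pregnant: yes → true
  HbA1c ≤ 9.2%: 6.5 ≤ 9.2 is true
  on anticoagulants: yes → true
  eGFR ≥ 92 mL/min: 27 ≥ 92 is false
  informed consent signed: yes → true
  current smoker: yes → true
  NOT allergy to study drug: yes → false
  age ≥ 84 years: 47 ≥ 84 is false
  years since diagnosis ≤ 3 years: 10 ≤ 3 is false
  BMI ≥ 21.2: 28.9 ≥ 21.2 is true
  systolic BP < 198 mmHg: 198 < 198 is false
  prior myocardial infarction: no → false
  HbA1c ≤ 4.5%: 6.5 ≤ 4.5 is false
  HbA1c ≤ 4.7%: 6.5 ≤ 4.7 is false
  allergy to study drug: yes → true
  eGFR > 134 mL/min: 27 > 134 is false
  systolic BP > 121 mmHg: 198 > 121 is true
  BMI < 14.6: 28.9 < 14.6 is false
  years since diagnosis ≤ 5 years: 10 ≤ 5 is false
Combine:
[1.1.1.1.1.1] false OR true = true
[1.1.1.1.1.2] true AND true = true
[1.1.1.1.1] true → true = true
[1.1.1.1] NOT true = false
[1.1.1] NOT false = true
[1.1.2.1] exactly-one(false, true) = true
[1.1.2.2.1.1.2.1] false AND false = false
[1.1.2.2.1.1.2] NOT false = true
[1.1.2.2.1.1] true AND true = true
[1.1.2.2.1] NOT true = false
[1.1.2.2] NOT false = true
[1.1.2] true → true = true
[1.1] true → true = true
[1.2.1.4] false OR false = false
[1.2.1] false OR true OR false OR false = true
[1.2.2.1] false AND true = false
[1.2.2.2.2] true AND true = true
[1.2.2.2] false OR true = true
[1.2.2] false OR true = true
[1.2] true AND true = true
[1] true → true = true
[2] exactly-one(false, true, false) = true
[root] true AND true = true
Overall: true → enrolled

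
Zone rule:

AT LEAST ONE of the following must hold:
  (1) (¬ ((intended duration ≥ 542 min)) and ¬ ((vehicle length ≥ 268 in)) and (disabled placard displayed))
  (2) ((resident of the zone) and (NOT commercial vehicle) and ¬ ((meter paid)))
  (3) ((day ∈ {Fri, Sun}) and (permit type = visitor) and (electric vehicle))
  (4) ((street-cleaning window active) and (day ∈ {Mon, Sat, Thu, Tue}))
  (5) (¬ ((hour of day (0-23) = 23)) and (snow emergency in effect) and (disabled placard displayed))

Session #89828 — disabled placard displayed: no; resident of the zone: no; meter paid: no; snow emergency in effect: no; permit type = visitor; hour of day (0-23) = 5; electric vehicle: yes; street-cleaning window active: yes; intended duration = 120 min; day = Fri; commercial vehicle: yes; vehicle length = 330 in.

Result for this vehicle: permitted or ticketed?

Atomic conditions:
  intended duration ≥ 542 min: 120 ≥ 542 is false
  vehicle length ≥ 268 in: 330 ≥ 268 is true
  disabled placard displayed: no → false
  resident of the zone: no → false
  NOT commercial vehicle: yes → false
  meter paid: no → false
  day ∈ {Fri, Sun}: Fri is in the set → true
  permit type = visitor: visitor == visitor is true
  electric vehicle: yes → true
  street-cleaning window active: yes → true
  day ∈ {Mon, Sat, Thu, Tue}: Fri is not in the set → false
  hour of day (0-23) = 23: 5 == 23 is false
  snow emergency in effect: no → false
Combine:
[1.1] NOT false = true
[1.2] NOT true = false
[1] true AND false AND false = false
[2.3] NOT false = true
[2] false AND false AND true = false
[3] true AND true AND true = true
[4] true AND false = false
[5.1] NOT false = true
[5] true AND false AND false = false
[root] false OR false OR true OR false OR false = true
Overall: true → permitted

Permitted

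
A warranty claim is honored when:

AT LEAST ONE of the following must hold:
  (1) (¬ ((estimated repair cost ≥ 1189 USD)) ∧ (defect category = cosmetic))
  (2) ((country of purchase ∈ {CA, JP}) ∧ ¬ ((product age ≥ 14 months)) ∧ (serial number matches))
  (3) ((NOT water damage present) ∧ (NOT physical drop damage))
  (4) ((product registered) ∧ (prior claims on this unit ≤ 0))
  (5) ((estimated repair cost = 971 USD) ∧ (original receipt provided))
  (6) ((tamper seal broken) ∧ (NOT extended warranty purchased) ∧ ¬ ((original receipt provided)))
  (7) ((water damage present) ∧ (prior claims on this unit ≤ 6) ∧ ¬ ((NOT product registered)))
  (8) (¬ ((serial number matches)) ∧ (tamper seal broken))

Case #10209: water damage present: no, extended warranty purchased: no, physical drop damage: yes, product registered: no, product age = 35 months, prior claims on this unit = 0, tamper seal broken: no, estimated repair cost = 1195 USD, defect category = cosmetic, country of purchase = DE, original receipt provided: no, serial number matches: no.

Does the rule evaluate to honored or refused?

Atomic conditions:
  estimated repair cost ≥ 1189 USD: 1195 ≥ 1189 is true
  defect category = cosmetic: cosmetic == cosmetic is true
  country of purchase ∈ {CA, JP}: DE is not in the set → false
  product age ≥ 14 months: 35 ≥ 14 is true
  serial number matches: no → false
  NOT water damage present: no → true
  NOT physical drop damage: yes → false
  product registered: no → false
  prior claims on this unit ≤ 0: 0 ≤ 0 is true
  estimated repair cost = 971 USD: 1195 == 971 is false
  original receipt provided: no → false
  tamper seal broken: no → false
  NOT extended warranty purchased: no → true
  water damage present: no → false
  prior claims on this unit ≤ 6: 0 ≤ 6 is true
  NOT product registered: no → true
Combine:
[1.1] NOT true = false
[1] false AND true = false
[2.2] NOT true = false
[2] false AND false AND false = false
[3] true AND false = false
[4] false AND true = false
[5] false AND false = false
[6.3] NOT false = true
[6] false AND true AND true = false
[7.3] NOT true = false
[7] false AND true AND false = false
[8.1] NOT false = true
[8] true AND false = false
[root] false OR false OR false OR false OR false OR false OR false OR false = false
Overall: false → refused

Refused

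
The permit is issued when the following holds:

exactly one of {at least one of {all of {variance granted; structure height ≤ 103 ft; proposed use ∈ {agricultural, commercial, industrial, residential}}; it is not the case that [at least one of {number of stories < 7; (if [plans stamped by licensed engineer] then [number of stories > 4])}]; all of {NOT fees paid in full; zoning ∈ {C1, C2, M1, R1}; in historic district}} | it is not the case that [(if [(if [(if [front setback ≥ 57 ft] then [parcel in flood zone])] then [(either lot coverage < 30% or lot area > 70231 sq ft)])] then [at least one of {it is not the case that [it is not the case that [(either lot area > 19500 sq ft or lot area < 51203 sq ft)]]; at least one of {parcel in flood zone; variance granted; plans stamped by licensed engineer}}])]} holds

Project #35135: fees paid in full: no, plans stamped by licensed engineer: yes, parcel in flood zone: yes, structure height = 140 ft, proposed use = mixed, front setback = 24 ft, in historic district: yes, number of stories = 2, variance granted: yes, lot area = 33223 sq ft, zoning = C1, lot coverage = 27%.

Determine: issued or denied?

Issued

Atomic conditions:
  variance granted: yes → true
  structure height ≤ 103 ft: 140 ≤ 103 is false
  proposed use ∈ {agricultural, commercial, industrial, residential}: mixed is not in the set → false
  number of stories < 7: 2 < 7 is true
  plans stamped by licensed engineer: yes → true
  number of stories > 4: 2 > 4 is false
  NOT fees paid in full: no → true
  zoning ∈ {C1, C2, M1, R1}: C1 is in the set → true
  in historic district: yes → true
  front setback ≥ 57 ft: 24 ≥ 57 is false
  parcel in flood zone: yes → true
  lot coverage < 30%: 27 < 30 is true
  lot area > 70231 sq ft: 33223 > 70231 is false
  lot area > 19500 sq ft: 33223 > 19500 is true
  lot area < 51203 sq ft: 33223 < 51203 is true
Combine:
[1.1] true AND false AND false = false
[1.2.1.2] true → false = false
[1.2.1] true OR false = true
[1.2] NOT true = false
[1.3] true AND true AND true = true
[1] false OR false OR true = true
[2.1.1.1] false → true (antecedent false ⇒ implication holds) = true
[2.1.1.2] true OR false = true
[2.1.1] true → true = true
[2.1.2.1.1.1] true OR true = true
[2.1.2.1.1] NOT true = false
[2.1.2.1] NOT false = true
[2.1.2.2] true OR true OR true = true
[2.1.2] true OR true = true
[2.1] true → true = true
[2] NOT true = false
[root] exactly-one(true, false) = true
Overall: true → issued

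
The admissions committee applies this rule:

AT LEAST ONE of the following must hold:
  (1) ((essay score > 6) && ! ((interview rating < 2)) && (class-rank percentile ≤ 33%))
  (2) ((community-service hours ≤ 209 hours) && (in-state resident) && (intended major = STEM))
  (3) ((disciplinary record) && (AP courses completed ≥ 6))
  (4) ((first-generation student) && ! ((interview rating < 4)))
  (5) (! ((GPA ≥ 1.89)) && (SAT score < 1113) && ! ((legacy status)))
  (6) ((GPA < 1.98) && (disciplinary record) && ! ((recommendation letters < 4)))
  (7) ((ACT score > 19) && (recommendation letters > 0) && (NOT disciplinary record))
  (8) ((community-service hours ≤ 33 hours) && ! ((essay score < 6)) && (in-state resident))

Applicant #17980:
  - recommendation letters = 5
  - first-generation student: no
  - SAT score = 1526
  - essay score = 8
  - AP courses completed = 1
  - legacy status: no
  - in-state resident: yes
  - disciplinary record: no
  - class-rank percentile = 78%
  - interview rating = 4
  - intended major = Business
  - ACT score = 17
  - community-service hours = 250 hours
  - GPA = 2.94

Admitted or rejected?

Atomic conditions:
  essay score > 6: 8 > 6 is true
  interview rating < 2: 4 < 2 is false
  class-rank percentile ≤ 33%: 78 ≤ 33 is false
  community-service hours ≤ 209 hours: 250 ≤ 209 is false
  in-state resident: yes → true
  intended major = STEM: Business == STEM is false
  disciplinary record: no → false
  AP courses completed ≥ 6: 1 ≥ 6 is false
  first-generation student: no → false
  interview rating < 4: 4 < 4 is false
  GPA ≥ 1.89: 2.94 ≥ 1.89 is true
  SAT score < 1113: 1526 < 1113 is false
  legacy status: no → false
  GPA < 1.98: 2.94 < 1.98 is false
  recommendation letters < 4: 5 < 4 is false
  ACT score > 19: 17 > 19 is false
  recommendation letters > 0: 5 > 0 is true
  NOT disciplinary record: no → true
  community-service hours ≤ 33 hours: 250 ≤ 33 is false
  essay score < 6: 8 < 6 is false
Combine:
[1.2] NOT false = true
[1] true AND true AND false = false
[2] false AND true AND false = false
[3] false AND false = false
[4.2] NOT false = true
[4] false AND true = false
[5.1] NOT true = false
[5.3] NOT false = true
[5] false AND false AND true = false
[6.3] NOT false = true
[6] false AND false AND true = false
[7] false AND true AND true = false
[8.2] NOT false = true
[8] false AND true AND true = false
[root] false OR false OR false OR false OR false OR false OR false OR false = false
Overall: false → rejected

Rejected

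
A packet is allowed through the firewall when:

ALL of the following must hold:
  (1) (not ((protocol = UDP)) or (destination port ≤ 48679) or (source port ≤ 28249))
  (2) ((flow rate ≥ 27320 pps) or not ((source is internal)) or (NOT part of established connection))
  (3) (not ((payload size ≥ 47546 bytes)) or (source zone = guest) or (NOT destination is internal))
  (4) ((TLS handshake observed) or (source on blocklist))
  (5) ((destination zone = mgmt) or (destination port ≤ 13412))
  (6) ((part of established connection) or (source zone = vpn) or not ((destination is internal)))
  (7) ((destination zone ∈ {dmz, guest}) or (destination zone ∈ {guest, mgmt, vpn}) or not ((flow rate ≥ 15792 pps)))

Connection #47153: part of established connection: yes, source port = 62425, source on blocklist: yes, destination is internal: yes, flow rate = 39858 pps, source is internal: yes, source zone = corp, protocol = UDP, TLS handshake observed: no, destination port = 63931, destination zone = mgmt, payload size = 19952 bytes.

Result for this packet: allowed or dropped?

Atomic conditions:
  protocol = UDP: UDP == UDP is true
  destination port ≤ 48679: 63931 ≤ 48679 is false
  source port ≤ 28249: 62425 ≤ 28249 is false
  flow rate ≥ 27320 pps: 39858 ≥ 27320 is true
  source is internal: yes → true
  NOT part of established connection: yes → false
  payload size ≥ 47546 bytes: 19952 ≥ 47546 is false
  source zone = guest: corp == guest is false
  NOT destination is internal: yes → false
  TLS handshake observed: no → false
  source on blocklist: yes → true
  destination zone = mgmt: mgmt == mgmt is true
  destination port ≤ 13412: 63931 ≤ 13412 is false
  part of established connection: yes → true
  source zone = vpn: corp == vpn is false
  destination is internal: yes → true
  destination zone ∈ {dmz, guest}: mgmt is not in the set → false
  destination zone ∈ {guest, mgmt, vpn}: mgmt is in the set → true
  flow rate ≥ 15792 pps: 39858 ≥ 15792 is true
Combine:
[1.1] NOT true = false
[1] false OR false OR false = false
[2.2] NOT true = false
[2] true OR false OR false = true
[3.1] NOT false = true
[3] true OR false OR false = true
[4] false OR true = true
[5] true OR false = true
[6.3] NOT true = false
[6] true OR false OR false = true
[7.3] NOT true = false
[7] false OR true OR false = true
[root] false AND true AND true AND true AND true AND true AND true = false
Overall: false → dropped

Dropped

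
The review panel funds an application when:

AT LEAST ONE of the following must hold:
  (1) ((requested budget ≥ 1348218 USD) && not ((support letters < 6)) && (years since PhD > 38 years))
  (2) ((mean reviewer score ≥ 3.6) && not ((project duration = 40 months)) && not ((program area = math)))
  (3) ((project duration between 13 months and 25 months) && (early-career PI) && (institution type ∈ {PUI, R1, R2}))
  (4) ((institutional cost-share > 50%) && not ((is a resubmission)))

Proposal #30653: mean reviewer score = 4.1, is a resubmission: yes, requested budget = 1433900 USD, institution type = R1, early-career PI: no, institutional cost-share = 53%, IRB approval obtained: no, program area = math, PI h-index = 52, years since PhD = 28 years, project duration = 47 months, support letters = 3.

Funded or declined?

Declined

Atomic conditions:
  requested budget ≥ 1348218 USD: 1433900 ≥ 1348218 is true
  support letters < 6: 3 < 6 is true
  years since PhD > 38 years: 28 > 38 is false
  mean reviewer score ≥ 3.6: 4.1 ≥ 3.6 is true
  project duration = 40 months: 47 == 40 is false
  program area = math: math == math is true
  project duration between 13 months and 25 months: 47 in [13, 25] is false
  early-career PI: no → false
  institution type ∈ {PUI, R1, R2}: R1 is in the set → true
  institutional cost-share > 50%: 53 > 50 is true
  is a resubmission: yes → true
Combine:
[1.2] NOT true = false
[1] true AND false AND false = false
[2.2] NOT false = true
[2.3] NOT true = false
[2] true AND true AND false = false
[3] false AND false AND true = false
[4.2] NOT true = false
[4] true AND false = false
[root] false OR false OR false OR false = false
Overall: false → declined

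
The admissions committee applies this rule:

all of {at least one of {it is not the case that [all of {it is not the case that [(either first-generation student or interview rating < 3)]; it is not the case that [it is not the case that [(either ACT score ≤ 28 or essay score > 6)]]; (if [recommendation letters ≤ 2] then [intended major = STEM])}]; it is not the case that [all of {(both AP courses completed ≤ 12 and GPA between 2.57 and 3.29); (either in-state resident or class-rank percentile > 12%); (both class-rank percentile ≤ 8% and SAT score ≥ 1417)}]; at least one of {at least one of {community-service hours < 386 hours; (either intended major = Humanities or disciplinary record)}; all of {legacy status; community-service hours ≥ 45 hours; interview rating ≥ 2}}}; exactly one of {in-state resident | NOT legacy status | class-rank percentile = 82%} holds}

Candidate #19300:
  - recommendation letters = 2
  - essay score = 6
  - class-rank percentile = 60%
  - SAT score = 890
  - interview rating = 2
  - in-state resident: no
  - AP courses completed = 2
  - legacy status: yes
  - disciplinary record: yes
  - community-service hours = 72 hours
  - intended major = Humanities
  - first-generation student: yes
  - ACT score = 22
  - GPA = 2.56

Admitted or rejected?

Rejected

Atomic conditions:
  first-generation student: yes → true
  interview rating < 3: 2 < 3 is true
  ACT score ≤ 28: 22 ≤ 28 is true
  essay score > 6: 6 > 6 is false
  recommendation letters ≤ 2: 2 ≤ 2 is true
  intended major = STEM: Humanities == STEM is false
  AP courses completed ≤ 12: 2 ≤ 12 is true
  GPA between 2.57 and 3.29: 2.56 in [2.57, 3.29] is false
  in-state resident: no → false
  class-rank percentile > 12%: 60 > 12 is true
  class-rank percentile ≤ 8%: 60 ≤ 8 is false
  SAT score ≥ 1417: 890 ≥ 1417 is false
  community-service hours < 386 hours: 72 < 386 is true
  intended major = Humanities: Humanities == Humanities is true
  disciplinary record: yes → true
  legacy status: yes → true
  community-service hours ≥ 45 hours: 72 ≥ 45 is true
  interview rating ≥ 2: 2 ≥ 2 is true
  NOT legacy status: yes → false
  class-rank percentile = 82%: 60 == 82 is false
Combine:
[1.1.1.1.1] true OR true = true
[1.1.1.1] NOT true = false
[1.1.1.2.1.1] true OR false = true
[1.1.1.2.1] NOT true = false
[1.1.1.2] NOT false = true
[1.1.1.3] true → false = false
[1.1.1] false AND true AND false = false
[1.1] NOT false = true
[1.2.1.1] true AND false = false
[1.2.1.2] false OR true = true
[1.2.1.3] false AND false = false
[1.2.1] false AND true AND false = false
[1.2] NOT false = true
[1.3.1.2] true OR true = true
[1.3.1] true OR true = true
[1.3.2] true AND true AND true = true
[1.3] true OR true = true
[1] true OR true OR true = true
[2] exactly-one(false, false, false) = false
[root] true AND false = false
Overall: false → rejected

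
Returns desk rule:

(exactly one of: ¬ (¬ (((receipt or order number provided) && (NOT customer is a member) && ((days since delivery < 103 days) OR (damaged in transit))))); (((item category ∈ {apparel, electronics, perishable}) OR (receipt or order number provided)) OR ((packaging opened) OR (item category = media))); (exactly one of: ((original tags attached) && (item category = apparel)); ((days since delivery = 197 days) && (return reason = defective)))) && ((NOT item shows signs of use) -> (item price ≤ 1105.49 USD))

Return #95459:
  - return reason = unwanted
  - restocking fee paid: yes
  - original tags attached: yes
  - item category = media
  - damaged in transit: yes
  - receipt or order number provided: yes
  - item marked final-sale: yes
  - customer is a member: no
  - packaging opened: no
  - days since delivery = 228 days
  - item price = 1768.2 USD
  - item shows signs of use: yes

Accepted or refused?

Refused

Atomic conditions:
  receipt or order number provided: yes → true
  NOT customer is a member: no → true
  days since delivery < 103 days: 228 < 103 is false
  damaged in transit: yes → true
  item category ∈ {apparel, electronics, perishable}: media is not in the set → false
  packaging opened: no → false
  item category = media: media == media is true
  original tags attached: yes → true
  item category = apparel: media == apparel is false
  days since delivery = 197 days: 228 == 197 is false
  return reason = defective: unwanted == defective is false
  NOT item shows signs of use: yes → false
  item price ≤ 1105.49 USD: 1768.2 ≤ 1105.49 is false
Combine:
[1.1.1.1.3] false OR true = true
[1.1.1.1] true AND true AND true = true
[1.1.1] NOT true = false
[1.1] NOT false = true
[1.2.1] false OR true = true
[1.2.2] false OR true = true
[1.2] true OR true = true
[1.3.1] true AND false = false
[1.3.2] false AND false = false
[1.3] exactly-one(false, false) = false
[1] exactly-one(true, true, false) = false
[2] false → false (antecedent false ⇒ implication holds) = true
[root] false AND true = false
Overall: false → refused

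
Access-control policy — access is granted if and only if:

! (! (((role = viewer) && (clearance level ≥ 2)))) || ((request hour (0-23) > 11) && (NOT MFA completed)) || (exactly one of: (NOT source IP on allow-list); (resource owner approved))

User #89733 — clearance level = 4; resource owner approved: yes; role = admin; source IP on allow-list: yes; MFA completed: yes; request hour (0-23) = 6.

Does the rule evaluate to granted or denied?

Atomic conditions:
  role = viewer: admin == viewer is false
  clearance level ≥ 2: 4 ≥ 2 is true
  request hour (0-23) > 11: 6 > 11 is false
  NOT MFA completed: yes → false
  NOT source IP on allow-list: yes → false
  resource owner approved: yes → true
Combine:
[1.1.1] false AND true = false
[1.1] NOT false = true
[1] NOT true = false
[2] false AND false = false
[3] exactly-one(false, true) = true
[root] false OR false OR true = true
Overall: true → granted

Granted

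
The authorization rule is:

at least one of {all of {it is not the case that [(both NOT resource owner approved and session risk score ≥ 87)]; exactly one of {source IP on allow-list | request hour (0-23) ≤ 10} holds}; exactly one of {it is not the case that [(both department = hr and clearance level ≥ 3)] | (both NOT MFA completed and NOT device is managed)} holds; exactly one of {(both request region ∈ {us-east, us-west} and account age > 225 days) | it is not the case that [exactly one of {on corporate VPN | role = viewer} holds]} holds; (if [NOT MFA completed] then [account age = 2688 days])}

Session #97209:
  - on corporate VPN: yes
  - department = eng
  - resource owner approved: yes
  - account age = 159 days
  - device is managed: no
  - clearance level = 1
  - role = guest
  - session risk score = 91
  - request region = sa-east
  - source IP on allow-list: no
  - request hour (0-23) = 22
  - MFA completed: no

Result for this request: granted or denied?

Atomic conditions:
  NOT resource owner approved: yes → false
  session risk score ≥ 87: 91 ≥ 87 is true
  source IP on allow-list: no → false
  request hour (0-23) ≤ 10: 22 ≤ 10 is false
  department = hr: eng == hr is false
  clearance level ≥ 3: 1 ≥ 3 is false
  NOT MFA completed: no → true
  NOT device is managed: no → true
  request region ∈ {us-east, us-west}: sa-east is not in the set → false
  account age > 225 days: 159 > 225 is false
  on corporate VPN: yes → true
  role = viewer: guest == viewer is false
  account age = 2688 days: 159 == 2688 is false
Combine:
[1.1.1] false AND true = false
[1.1] NOT false = true
[1.2] exactly-one(false, false) = false
[1] true AND false = false
[2.1.1] false AND false = false
[2.1] NOT false = true
[2.2] true AND true = true
[2] exactly-one(true, true) = false
[3.1] false AND false = false
[3.2.1] exactly-one(true, false) = true
[3.2] NOT true = false
[3] exactly-one(false, false) = false
[4] true → false = false
[root] false OR false OR false OR false = false
Overall: false → denied

Denied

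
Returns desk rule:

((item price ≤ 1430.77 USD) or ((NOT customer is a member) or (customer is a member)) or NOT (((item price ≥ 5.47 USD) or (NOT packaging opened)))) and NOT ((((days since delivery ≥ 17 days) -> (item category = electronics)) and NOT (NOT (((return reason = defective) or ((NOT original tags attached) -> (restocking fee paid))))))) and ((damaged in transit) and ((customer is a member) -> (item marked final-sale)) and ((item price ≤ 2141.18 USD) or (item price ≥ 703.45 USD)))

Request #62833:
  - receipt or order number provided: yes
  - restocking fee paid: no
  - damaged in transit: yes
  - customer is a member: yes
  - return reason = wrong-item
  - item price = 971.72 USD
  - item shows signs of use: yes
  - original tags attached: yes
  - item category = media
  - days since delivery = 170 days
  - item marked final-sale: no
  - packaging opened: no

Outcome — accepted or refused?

Atomic conditions:
  item price ≤ 1430.77 USD: 971.72 ≤ 1430.77 is true
  NOT customer is a member: yes → false
  customer is a member: yes → true
  item price ≥ 5.47 USD: 971.72 ≥ 5.47 is true
  NOT packaging opened: no → true
  days since delivery ≥ 17 days: 170 ≥ 17 is true
  item category = electronics: media == electronics is false
  return reason = defective: wrong-item == defective is false
  NOT original tags attached: yes → false
  restocking fee paid: no → false
  damaged in transit: yes → true
  item marked final-sale: no → false
  item price ≤ 2141.18 USD: 971.72 ≤ 2141.18 is true
  item price ≥ 703.45 USD: 971.72 ≥ 703.45 is true
Combine:
[1.2] false OR true = true
[1.3.1] true OR true = true
[1.3] NOT true = false
[1] true OR true OR false = true
[2.1.1] true → false = false
[2.1.2.1.1.2] false → false (antecedent false ⇒ implication holds) = true
[2.1.2.1.1] false OR true = true
[2.1.2.1] NOT true = false
[2.1.2] NOT false = true
[2.1] false AND true = false
[2] NOT false = true
[3.2] true → false = false
[3.3] true OR true = true
[3] true AND false AND true = false
[root] true AND true AND false = false
Overall: false → refused

Refused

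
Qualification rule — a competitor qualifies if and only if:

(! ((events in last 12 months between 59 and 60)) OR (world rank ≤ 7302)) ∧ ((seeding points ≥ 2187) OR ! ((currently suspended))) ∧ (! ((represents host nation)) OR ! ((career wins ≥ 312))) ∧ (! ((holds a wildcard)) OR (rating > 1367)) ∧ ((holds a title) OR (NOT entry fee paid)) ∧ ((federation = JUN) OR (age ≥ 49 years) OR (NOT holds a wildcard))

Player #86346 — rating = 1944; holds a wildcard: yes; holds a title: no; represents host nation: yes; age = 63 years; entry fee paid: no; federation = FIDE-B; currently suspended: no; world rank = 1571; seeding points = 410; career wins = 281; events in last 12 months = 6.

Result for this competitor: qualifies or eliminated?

Qualifies

Atomic conditions:
  events in last 12 months between 59 and 60: 6 in [59, 60] is false
  world rank ≤ 7302: 1571 ≤ 7302 is true
  seeding points ≥ 2187: 410 ≥ 2187 is false
  currently suspended: no → false
  represents host nation: yes → true
  career wins ≥ 312: 281 ≥ 312 is false
  holds a wildcard: yes → true
  rating > 1367: 1944 > 1367 is true
  holds a title: no → false
  NOT entry fee paid: no → true
  federation = JUN: FIDE-B == JUN is false
  age ≥ 49 years: 63 ≥ 49 is true
  NOT holds a wildcard: yes → false
Combine:
[1.1] NOT false = true
[1] true OR true = true
[2.2] NOT false = true
[2] false OR true = true
[3.1] NOT true = false
[3.2] NOT false = true
[3] false OR true = true
[4.1] NOT true = false
[4] false OR true = true
[5] false OR true = true
[6] false OR true OR false = true
[root] true AND true AND true AND true AND true AND true = true
Overall: true → qualifies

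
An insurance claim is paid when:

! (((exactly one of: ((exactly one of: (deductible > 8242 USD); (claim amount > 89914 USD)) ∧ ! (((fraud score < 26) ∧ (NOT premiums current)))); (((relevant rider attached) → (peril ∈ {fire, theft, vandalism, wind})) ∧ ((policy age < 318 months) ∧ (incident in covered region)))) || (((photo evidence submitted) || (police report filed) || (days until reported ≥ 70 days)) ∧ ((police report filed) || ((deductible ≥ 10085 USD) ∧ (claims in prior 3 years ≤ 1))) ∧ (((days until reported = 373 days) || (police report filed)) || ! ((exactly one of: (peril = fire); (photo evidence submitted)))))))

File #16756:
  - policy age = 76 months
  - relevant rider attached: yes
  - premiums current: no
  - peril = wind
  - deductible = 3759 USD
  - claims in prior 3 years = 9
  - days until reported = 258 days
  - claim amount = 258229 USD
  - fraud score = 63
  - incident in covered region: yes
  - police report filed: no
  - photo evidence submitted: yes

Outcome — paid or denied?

Paid

Atomic conditions:
  deductible > 8242 USD: 3759 > 8242 is false
  claim amount > 89914 USD: 258229 > 89914 is true
  fraud score < 26: 63 < 26 is false
  NOT premiums current: no → true
  relevant rider attached: yes → true
  peril ∈ {fire, theft, vandalism, wind}: wind is in the set → true
  policy age < 318 months: 76 < 318 is true
  incident in covered region: yes → true
  photo evidence submitted: yes → true
  police report filed: no → false
  days until reported ≥ 70 days: 258 ≥ 70 is true
  deductible ≥ 10085 USD: 3759 ≥ 10085 is false
  claims in prior 3 years ≤ 1: 9 ≤ 1 is false
  days until reported = 373 days: 258 == 373 is false
  peril = fire: wind == fire is false
Combine:
[1.1.1.1] exactly-one(false, true) = true
[1.1.1.2.1] false AND true = false
[1.1.1.2] NOT false = true
[1.1.1] true AND true = true
[1.1.2.1] true → true = true
[1.1.2.2] true AND true = true
[1.1.2] true AND true = true
[1.1] exactly-one(true, true) = false
[1.2.1] true OR false OR true = true
[1.2.2.2] false AND false = false
[1.2.2] false OR false = false
[1.2.3.1] false OR false = false
[1.2.3.2.1] exactly-one(false, true) = true
[1.2.3.2] NOT true = false
[1.2.3] false OR false = false
[1.2] true AND false AND false = false
[1] false OR false = false
[root] NOT false = true
Overall: true → paid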